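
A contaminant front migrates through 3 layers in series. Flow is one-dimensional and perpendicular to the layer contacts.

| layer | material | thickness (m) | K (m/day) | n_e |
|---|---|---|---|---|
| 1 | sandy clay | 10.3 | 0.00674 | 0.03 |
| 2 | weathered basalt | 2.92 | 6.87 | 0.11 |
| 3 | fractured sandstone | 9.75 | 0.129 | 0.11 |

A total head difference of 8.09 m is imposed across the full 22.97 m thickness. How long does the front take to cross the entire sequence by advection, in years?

0.924

With flow normal to the layers, continuity requires the same specific discharge q through every layer.
Σ(b_i/K_i) = 10.3/0.00674 + 2.92/6.87 + 9.75/0.129 = 1604 d.
q = Δh / Σ(b_i/K_i) = 8.09 / 1604 = 0.005043 m/day.
In each layer the seepage velocity is v_i = q/n_i, so the layer transit time is t_i = b_i·n_i / q:
  layer 1 (sandy clay): t_1 = 10.3 × 0.03 / 0.005043 = 61.27 d
  layer 2 (weathered basalt): t_2 = 2.92 × 0.11 / 0.005043 = 63.69 d
  layer 3 (fractured sandstone): t_3 = 9.75 × 0.11 / 0.005043 = 212.7 d
Total t = Σ t_i = 337.6 days = 0.9244 years.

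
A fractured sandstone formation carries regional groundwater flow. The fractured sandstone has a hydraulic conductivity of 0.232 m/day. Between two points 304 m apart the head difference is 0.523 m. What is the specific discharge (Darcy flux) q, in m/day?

0.000399

Hydraulic gradient i = Δh / L = 0.523 / 304 = 0.001720.
Specific discharge q = K · i = 0.2320 × 0.001720 = 0.0003991 m/day.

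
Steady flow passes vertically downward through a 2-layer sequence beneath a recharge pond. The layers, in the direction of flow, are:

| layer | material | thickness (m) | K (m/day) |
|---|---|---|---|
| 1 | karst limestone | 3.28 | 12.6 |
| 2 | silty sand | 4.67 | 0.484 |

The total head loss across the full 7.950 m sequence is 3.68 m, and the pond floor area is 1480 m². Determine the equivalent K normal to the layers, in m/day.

0.802

Flow is perpendicular to layering, so the layers act in series and the equivalent K is the thickness-weighted harmonic mean.
Total thickness L = 3.28 + 4.67 = 7.950 m.
Σ(b_i/K_i) = 3.28/12.6 + 4.67/0.484 = 9.909 d.
K_eq = L / Σ(b_i/K_i) = 7.950 / 9.909 = 0.8023 m/day.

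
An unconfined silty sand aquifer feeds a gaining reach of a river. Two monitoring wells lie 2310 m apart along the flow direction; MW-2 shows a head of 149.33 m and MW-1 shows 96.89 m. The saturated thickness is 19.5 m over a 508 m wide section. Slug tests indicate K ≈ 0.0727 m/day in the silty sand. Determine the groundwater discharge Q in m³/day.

Cross-sectional area A = 508 × 19.5 = 9906 m².
Hydraulic gradient i = (149.33 − 96.89) / 2310 = 52.44 / 2310 = 0.02270.
Darcy's law: Q = K · A · i = 0.07270 × 9906 × 0.02270 = 16.35 m³/day.

16.3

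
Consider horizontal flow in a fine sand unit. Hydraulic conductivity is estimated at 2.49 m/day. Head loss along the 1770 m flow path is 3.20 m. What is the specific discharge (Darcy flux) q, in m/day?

0.00450

Hydraulic gradient i = Δh / L = 3.20 / 1770 = 0.001808.
Specific discharge q = K · i = 2.490 × 0.001808 = 0.004502 m/day.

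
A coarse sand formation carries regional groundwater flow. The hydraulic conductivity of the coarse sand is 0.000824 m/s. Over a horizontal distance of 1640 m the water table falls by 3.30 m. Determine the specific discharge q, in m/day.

0.143

Convert K: 0.000824 m/s × 86400 = 71.19 m/day.
Hydraulic gradient i = Δh / L = 3.30 / 1640 = 0.002012.
Specific discharge q = K · i = 71.19 × 0.002012 = 0.1433 m/day.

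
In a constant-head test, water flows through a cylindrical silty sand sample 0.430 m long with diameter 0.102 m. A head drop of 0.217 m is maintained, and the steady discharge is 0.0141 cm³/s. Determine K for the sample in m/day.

0.295

Cross-sectional area A = π·(d/2)² = π × (0.102/2)² = 0.008171 m².
Convert discharge: 0.0141 cm³/s = 1.410e-08 m³/s.
Darcy's law rearranged: K = Q·L / (A·Δh) = 1.410e-08 × 0.430 / (0.008171 × 0.217) = 3.419e-06 m/s = 0.2954 m/day.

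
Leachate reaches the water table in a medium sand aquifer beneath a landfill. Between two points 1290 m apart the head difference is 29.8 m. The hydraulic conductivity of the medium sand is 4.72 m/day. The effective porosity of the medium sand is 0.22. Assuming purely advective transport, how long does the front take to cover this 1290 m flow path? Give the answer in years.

Hydraulic gradient i = Δh / L = 29.8 / 1290 = 0.02310.
Darcy flux q = K · i = 4.720 × 0.02310 = 0.1090 m/day.
Seepage velocity v = q / n_e = 0.1090 / 0.22 = 0.4956 m/day.
Travel time t = L / v = 1290 / 0.4956 = 2603 days = 7.126 years.

7.13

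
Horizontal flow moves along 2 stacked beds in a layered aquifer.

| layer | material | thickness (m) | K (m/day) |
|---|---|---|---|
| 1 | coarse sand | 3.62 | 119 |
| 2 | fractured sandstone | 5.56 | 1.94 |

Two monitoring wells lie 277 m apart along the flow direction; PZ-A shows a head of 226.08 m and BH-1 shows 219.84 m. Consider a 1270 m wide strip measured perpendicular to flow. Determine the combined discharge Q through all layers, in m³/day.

12600

Flow is parallel to layering, so each bed carries its own Darcy discharge and the transmissivities add.
Σ(K_i·b_i) = 119×3.62 + 1.94×5.56 = 441.6 m²/day.
Hydraulic gradient i = (226.08 − 219.84) / 277 = 6.24 / 277 = 0.02253.
Q = Σ(K_i·b_i) · W · i = 441.6 × 1270 × 0.02253 = 12633 m³/day.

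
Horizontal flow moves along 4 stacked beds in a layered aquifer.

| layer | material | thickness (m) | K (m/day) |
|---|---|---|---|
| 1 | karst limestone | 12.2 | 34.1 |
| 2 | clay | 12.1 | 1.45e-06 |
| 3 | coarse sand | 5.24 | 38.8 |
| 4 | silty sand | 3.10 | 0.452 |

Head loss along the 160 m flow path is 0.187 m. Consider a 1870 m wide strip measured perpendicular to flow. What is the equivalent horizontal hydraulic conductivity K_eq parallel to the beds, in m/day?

Flow is parallel to layering, so each bed carries its own Darcy discharge and the transmissivities add.
Σ(K_i·b_i) = 34.1×12.2 + 1.45e-06×12.1 + 38.8×5.24 + 0.452×3.10 = 620.7 m²/day.
Total thickness b = 32.64 m, so K_eq = Σ(K_i·b_i)/b = 19.02 m/day.

19.0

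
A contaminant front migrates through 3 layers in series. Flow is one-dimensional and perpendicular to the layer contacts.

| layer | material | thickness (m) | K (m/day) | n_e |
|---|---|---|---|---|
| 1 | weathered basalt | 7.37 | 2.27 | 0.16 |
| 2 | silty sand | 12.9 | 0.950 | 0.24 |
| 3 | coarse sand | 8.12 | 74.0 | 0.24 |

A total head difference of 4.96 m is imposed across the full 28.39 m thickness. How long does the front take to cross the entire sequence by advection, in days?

21.3

With flow normal to the layers, continuity requires the same specific discharge q through every layer.
Σ(b_i/K_i) = 7.37/2.27 + 12.9/0.950 + 8.12/74.0 = 16.94 d.
q = Δh / Σ(b_i/K_i) = 4.96 / 16.94 = 0.2929 m/day.
In each layer the seepage velocity is v_i = q/n_i, so the layer transit time is t_i = b_i·n_i / q:
  layer 1 (weathered basalt): t_1 = 7.37 × 0.16 / 0.2929 = 4.026 d
  layer 2 (silty sand): t_2 = 12.9 × 0.24 / 0.2929 = 10.57 d
  layer 3 (coarse sand): t_3 = 8.12 × 0.24 / 0.2929 = 6.654 d
Total t = Σ t_i = 21.25 days.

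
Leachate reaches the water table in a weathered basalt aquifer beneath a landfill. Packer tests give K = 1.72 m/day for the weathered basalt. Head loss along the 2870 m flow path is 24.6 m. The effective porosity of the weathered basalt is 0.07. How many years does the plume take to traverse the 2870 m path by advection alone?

37.3

Hydraulic gradient i = Δh / L = 24.6 / 2870 = 0.008571.
Darcy flux q = K · i = 1.720 × 0.008571 = 0.01474 m/day.
Seepage velocity v = q / n_e = 0.01474 / 0.07 = 0.2106 m/day.
Travel time t = L / v = 2870 / 0.2106 = 13627 days = 37.31 years.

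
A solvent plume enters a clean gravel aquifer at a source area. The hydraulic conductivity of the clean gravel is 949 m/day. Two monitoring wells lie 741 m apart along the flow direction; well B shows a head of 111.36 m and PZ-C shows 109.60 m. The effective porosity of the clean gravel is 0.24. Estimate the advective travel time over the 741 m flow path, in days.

78.9

Hydraulic gradient i = (111.36 − 109.60) / 741 = 1.76 / 741 = 0.002375.
Darcy flux q = K · i = 949.0 × 0.002375 = 2.254 m/day.
Seepage velocity v = q / n_e = 2.254 / 0.24 = 9.392 m/day.
Travel time t = L / v = 741 / 9.392 = 78.90 days.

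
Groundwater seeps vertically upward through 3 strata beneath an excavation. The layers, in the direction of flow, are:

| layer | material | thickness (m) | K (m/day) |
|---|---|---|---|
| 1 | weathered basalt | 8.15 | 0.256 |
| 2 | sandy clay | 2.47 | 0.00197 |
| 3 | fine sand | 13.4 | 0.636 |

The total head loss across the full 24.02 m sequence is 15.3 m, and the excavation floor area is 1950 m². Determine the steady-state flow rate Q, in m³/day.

Flow is perpendicular to layering, so the layers act in series and the equivalent K is the thickness-weighted harmonic mean.
Total thickness L = 8.15 + 2.47 + 13.4 = 24.02 m.
Σ(b_i/K_i) = 8.15/0.256 + 2.47/0.00197 + 13.4/0.636 = 1307 d.
K_eq = L / Σ(b_i/K_i) = 24.02 / 1307 = 0.01838 m/day.
Q = K_eq · A · (Δh/L) = 0.01838 × 1950 × (15.3/24.02) = 22.83 m³/day.

22.8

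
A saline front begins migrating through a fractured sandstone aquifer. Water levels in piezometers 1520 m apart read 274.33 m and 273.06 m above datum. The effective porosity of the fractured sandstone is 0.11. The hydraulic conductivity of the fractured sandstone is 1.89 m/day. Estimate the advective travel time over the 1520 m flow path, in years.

290

Hydraulic gradient i = (274.33 − 273.06) / 1520 = 1.27 / 1520 = 0.0008355.
Darcy flux q = K · i = 1.890 × 0.0008355 = 0.001579 m/day.
Seepage velocity v = q / n_e = 0.001579 / 0.11 = 0.01436 m/day.
Travel time t = L / v = 1520 / 0.01436 = 1.059e+05 days = 289.9 years.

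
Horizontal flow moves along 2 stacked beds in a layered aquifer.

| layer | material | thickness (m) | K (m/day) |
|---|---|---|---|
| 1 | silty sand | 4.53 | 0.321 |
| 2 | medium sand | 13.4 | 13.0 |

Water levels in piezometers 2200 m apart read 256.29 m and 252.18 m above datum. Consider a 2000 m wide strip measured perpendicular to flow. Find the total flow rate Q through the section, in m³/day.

Flow is parallel to layering, so each bed carries its own Darcy discharge and the transmissivities add.
Σ(K_i·b_i) = 0.321×4.53 + 13.0×13.4 = 175.7 m²/day.
Hydraulic gradient i = (256.29 − 252.18) / 2200 = 4.11 / 2200 = 0.001868.
Q = Σ(K_i·b_i) · W · i = 175.7 × 2000 × 0.001868 = 656.3 m³/day.

656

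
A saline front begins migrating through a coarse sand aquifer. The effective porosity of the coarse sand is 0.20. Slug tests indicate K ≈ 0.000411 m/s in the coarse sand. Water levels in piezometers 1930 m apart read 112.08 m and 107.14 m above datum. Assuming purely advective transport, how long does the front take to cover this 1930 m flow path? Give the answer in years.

Convert K: 0.000411 m/s × 86400 = 35.51 m/day.
Hydraulic gradient i = (112.08 − 107.14) / 1930 = 4.94 / 1930 = 0.002560.
Darcy flux q = K · i = 35.51 × 0.002560 = 0.09089 m/day.
Seepage velocity v = q / n_e = 0.09089 / 0.20 = 0.4545 m/day.
Travel time t = L / v = 1930 / 0.4545 = 4247 days = 11.63 years.

11.6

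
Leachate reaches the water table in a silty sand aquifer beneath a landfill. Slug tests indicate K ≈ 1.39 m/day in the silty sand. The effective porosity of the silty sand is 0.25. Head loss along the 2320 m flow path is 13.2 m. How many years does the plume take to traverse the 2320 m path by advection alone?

Hydraulic gradient i = Δh / L = 13.2 / 2320 = 0.005690.
Darcy flux q = K · i = 1.390 × 0.005690 = 0.007909 m/day.
Seepage velocity v = q / n_e = 0.007909 / 0.25 = 0.03163 m/day.
Travel time t = L / v = 2320 / 0.03163 = 73338 days = 200.8 years.

201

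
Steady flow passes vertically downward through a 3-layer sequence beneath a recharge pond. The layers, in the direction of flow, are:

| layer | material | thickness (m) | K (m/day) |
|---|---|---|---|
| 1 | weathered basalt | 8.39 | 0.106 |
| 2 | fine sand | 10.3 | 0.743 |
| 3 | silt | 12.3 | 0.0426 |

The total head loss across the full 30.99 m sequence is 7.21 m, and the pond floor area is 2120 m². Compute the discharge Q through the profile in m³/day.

Flow is perpendicular to layering, so the layers act in series and the equivalent K is the thickness-weighted harmonic mean.
Total thickness L = 8.39 + 10.3 + 12.3 = 30.99 m.
Σ(b_i/K_i) = 8.39/0.106 + 10.3/0.743 + 12.3/0.0426 = 381.7 d.
K_eq = L / Σ(b_i/K_i) = 30.99 / 381.7 = 0.08118 m/day.
Q = K_eq · A · (Δh/L) = 0.08118 × 2120 × (7.21/30.99) = 40.04 m³/day.

40.0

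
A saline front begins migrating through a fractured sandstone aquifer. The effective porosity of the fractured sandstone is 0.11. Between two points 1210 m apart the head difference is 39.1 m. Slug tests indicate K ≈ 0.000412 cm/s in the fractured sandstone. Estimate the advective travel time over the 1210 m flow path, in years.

Convert K: 0.000412 cm/s × 864 = 0.3560 m/day.
Hydraulic gradient i = Δh / L = 39.1 / 1210 = 0.03231.
Darcy flux q = K · i = 0.3560 × 0.03231 = 0.01150 m/day.
Seepage velocity v = q / n_e = 0.01150 / 0.11 = 0.1046 m/day.
Travel time t = L / v = 1210 / 0.1046 = 11571 days = 31.68 years.

31.7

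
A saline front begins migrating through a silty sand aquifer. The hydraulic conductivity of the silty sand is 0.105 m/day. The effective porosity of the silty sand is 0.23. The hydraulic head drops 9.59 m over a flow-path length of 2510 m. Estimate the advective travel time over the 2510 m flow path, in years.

Hydraulic gradient i = Δh / L = 9.59 / 2510 = 0.003821.
Darcy flux q = K · i = 0.1050 × 0.003821 = 0.0004012 m/day.
Seepage velocity v = q / n_e = 0.0004012 / 0.23 = 0.001744 m/day.
Travel time t = L / v = 2510 / 0.001744 = 1.439e+06 days = 3940 years.

3940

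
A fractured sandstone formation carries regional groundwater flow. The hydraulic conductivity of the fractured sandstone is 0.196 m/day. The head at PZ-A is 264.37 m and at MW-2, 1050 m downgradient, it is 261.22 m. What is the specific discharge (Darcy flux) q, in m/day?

Hydraulic gradient i = (264.37 − 261.22) / 1050 = 3.15 / 1050 = 0.003000.
Specific discharge q = K · i = 0.1960 × 0.003000 = 0.0005880 m/day.

0.000588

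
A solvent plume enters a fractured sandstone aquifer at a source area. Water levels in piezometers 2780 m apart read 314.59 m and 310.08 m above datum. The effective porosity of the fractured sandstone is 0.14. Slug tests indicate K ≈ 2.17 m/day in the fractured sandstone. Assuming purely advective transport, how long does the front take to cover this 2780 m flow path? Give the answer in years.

303

Hydraulic gradient i = (314.59 − 310.08) / 2780 = 4.51 / 2780 = 0.001622.
Darcy flux q = K · i = 2.170 × 0.001622 = 0.003520 m/day.
Seepage velocity v = q / n_e = 0.003520 / 0.14 = 0.02515 m/day.
Travel time t = L / v = 2780 / 0.02515 = 1.106e+05 days = 302.7 years.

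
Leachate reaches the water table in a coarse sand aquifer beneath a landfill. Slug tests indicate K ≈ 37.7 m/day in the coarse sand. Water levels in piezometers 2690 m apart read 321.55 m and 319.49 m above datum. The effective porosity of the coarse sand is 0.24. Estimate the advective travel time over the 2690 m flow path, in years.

Hydraulic gradient i = (321.55 − 319.49) / 2690 = 2.06 / 2690 = 0.0007658.
Darcy flux q = K · i = 37.70 × 0.0007658 = 0.02887 m/day.
Seepage velocity v = q / n_e = 0.02887 / 0.24 = 0.1203 m/day.
Travel time t = L / v = 2690 / 0.1203 = 22362 days = 61.22 years.

61.2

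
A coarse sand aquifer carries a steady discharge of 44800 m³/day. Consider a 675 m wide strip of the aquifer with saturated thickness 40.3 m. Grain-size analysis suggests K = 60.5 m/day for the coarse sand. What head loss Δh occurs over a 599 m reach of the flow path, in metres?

16.3

Cross-sectional area A = 675 × 40.3 = 27202 m².
From Q = K·A·i, i = Q / (K·A) = 44800 / (60.50 × 27202) = 0.02722.
Head loss Δh = i · L = 0.02722 × 599 = 16.31 m.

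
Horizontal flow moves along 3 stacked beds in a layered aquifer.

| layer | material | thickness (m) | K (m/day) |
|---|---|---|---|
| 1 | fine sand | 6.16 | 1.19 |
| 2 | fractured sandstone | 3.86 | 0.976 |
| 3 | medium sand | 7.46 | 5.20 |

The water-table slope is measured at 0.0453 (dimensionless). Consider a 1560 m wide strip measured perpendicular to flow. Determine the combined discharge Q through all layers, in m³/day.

3530

Flow is parallel to layering, so each bed carries its own Darcy discharge and the transmissivities add.
Σ(K_i·b_i) = 1.19×6.16 + 0.976×3.86 + 5.20×7.46 = 49.89 m²/day.
Hydraulic gradient i = 0.0453.
Q = Σ(K_i·b_i) · W · i = 49.89 × 1560 × 0.04530 = 3526 m³/day.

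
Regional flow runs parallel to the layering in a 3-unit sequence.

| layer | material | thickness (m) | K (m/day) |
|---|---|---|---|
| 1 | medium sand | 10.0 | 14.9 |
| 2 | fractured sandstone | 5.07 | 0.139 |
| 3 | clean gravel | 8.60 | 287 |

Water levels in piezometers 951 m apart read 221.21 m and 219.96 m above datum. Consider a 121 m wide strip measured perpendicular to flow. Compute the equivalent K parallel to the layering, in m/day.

Flow is parallel to layering, so each bed carries its own Darcy discharge and the transmissivities add.
Σ(K_i·b_i) = 14.9×10.0 + 0.139×5.07 + 287×8.60 = 2618 m²/day.
Total thickness b = 23.67 m, so K_eq = Σ(K_i·b_i)/b = 110.6 m/day.

111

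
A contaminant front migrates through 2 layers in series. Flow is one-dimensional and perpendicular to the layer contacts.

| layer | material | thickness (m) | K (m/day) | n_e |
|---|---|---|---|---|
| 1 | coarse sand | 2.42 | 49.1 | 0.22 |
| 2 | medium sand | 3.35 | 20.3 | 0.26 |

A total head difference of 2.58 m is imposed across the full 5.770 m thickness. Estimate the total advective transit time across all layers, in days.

0.117

With flow normal to the layers, continuity requires the same specific discharge q through every layer.
Σ(b_i/K_i) = 2.42/49.1 + 3.35/20.3 = 0.2143 d.
q = Δh / Σ(b_i/K_i) = 2.58 / 0.2143 = 12.04 m/day.
In each layer the seepage velocity is v_i = q/n_i, so the layer transit time is t_i = b_i·n_i / q:
  layer 1 (coarse sand): t_1 = 2.42 × 0.22 / 12.04 = 0.04422 d
  layer 2 (medium sand): t_2 = 3.35 × 0.26 / 12.04 = 0.07235 d
Total t = Σ t_i = 0.1166 days.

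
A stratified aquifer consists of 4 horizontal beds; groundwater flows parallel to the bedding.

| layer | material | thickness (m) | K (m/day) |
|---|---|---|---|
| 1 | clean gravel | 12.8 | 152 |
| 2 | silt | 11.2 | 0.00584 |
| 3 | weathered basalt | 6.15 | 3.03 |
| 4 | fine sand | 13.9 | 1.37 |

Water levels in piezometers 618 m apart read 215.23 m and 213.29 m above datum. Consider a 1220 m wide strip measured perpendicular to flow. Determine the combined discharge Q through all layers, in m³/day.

7600

Flow is parallel to layering, so each bed carries its own Darcy discharge and the transmissivities add.
Σ(K_i·b_i) = 152×12.8 + 0.00584×11.2 + 3.03×6.15 + 1.37×13.9 = 1983 m²/day.
Hydraulic gradient i = (215.23 − 213.29) / 618 = 1.94 / 618 = 0.003139.
Q = Σ(K_i·b_i) · W · i = 1983 × 1220 × 0.003139 = 7596 m³/day.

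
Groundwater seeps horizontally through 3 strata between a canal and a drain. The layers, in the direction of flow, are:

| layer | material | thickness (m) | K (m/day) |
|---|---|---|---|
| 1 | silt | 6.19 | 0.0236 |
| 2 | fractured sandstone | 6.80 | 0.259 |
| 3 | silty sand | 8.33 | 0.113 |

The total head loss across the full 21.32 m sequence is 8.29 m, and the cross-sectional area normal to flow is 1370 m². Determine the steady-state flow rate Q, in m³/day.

Flow is perpendicular to layering, so the layers act in series and the equivalent K is the thickness-weighted harmonic mean.
Total thickness L = 6.19 + 6.80 + 8.33 = 21.32 m.
Σ(b_i/K_i) = 6.19/0.0236 + 6.80/0.259 + 8.33/0.113 = 362.3 d.
K_eq = L / Σ(b_i/K_i) = 21.32 / 362.3 = 0.05885 m/day.
Q = K_eq · A · (Δh/L) = 0.05885 × 1370 × (8.29/21.32) = 31.35 m³/day.

31.4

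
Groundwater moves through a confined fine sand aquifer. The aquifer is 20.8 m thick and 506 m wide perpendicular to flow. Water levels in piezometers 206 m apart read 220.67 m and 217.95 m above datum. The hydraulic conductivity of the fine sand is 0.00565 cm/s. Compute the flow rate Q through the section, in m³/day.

678

Convert K: 0.00565 cm/s × 864 = 4.882 m/day.
Cross-sectional area A = 506 × 20.8 = 10525 m².
Hydraulic gradient i = (220.67 − 217.95) / 206 = 2.72 / 206 = 0.01320.
Darcy's law: Q = K · A · i = 4.882 × 10525 × 0.01320 = 678.4 m³/day.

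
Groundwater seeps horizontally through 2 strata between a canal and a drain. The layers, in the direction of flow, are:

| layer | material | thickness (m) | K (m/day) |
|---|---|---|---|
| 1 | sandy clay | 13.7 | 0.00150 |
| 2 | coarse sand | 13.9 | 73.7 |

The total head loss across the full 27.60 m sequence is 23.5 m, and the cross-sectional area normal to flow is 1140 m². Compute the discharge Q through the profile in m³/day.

Flow is perpendicular to layering, so the layers act in series and the equivalent K is the thickness-weighted harmonic mean.
Total thickness L = 13.7 + 13.9 = 27.60 m.
Σ(b_i/K_i) = 13.7/0.00150 + 13.9/73.7 = 9134 d.
K_eq = L / Σ(b_i/K_i) = 27.60 / 9134 = 0.003022 m/day.
Q = K_eq · A · (Δh/L) = 0.003022 × 1140 × (23.5/27.60) = 2.933 m³/day.

2.93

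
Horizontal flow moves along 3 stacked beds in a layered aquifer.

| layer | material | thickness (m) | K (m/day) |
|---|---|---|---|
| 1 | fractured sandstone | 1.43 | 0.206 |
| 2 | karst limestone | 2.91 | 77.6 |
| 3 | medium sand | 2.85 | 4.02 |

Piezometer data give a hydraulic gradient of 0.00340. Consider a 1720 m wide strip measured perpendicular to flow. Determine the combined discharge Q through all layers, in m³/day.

Flow is parallel to layering, so each bed carries its own Darcy discharge and the transmissivities add.
Σ(K_i·b_i) = 0.206×1.43 + 77.6×2.91 + 4.02×2.85 = 237.6 m²/day.
Hydraulic gradient i = 0.00340.
Q = Σ(K_i·b_i) · W · i = 237.6 × 1720 × 0.003400 = 1389 m³/day.

1390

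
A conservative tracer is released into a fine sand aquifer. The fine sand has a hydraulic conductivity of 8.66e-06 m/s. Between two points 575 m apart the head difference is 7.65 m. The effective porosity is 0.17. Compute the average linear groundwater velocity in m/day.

Convert K: 8.66e-06 m/s × 86400 = 0.7482 m/day.
Hydraulic gradient i = Δh / L = 7.65 / 575 = 0.01330.
Darcy flux q = K · i = 0.7482 × 0.01330 = 0.009955 m/day.
Seepage velocity v = q / n_e = 0.009955 / 0.17 = 0.05856 m/day.

0.0586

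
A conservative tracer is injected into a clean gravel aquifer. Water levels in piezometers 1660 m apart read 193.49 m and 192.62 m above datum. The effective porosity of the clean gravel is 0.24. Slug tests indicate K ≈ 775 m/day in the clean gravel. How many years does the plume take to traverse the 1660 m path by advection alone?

Hydraulic gradient i = (193.49 − 192.62) / 1660 = 0.87 / 1660 = 0.0005241.
Darcy flux q = K · i = 775.0 × 0.0005241 = 0.4062 m/day.
Seepage velocity v = q / n_e = 0.4062 / 0.24 = 1.692 m/day.
Travel time t = L / v = 1660 / 1.692 = 980.9 days = 2.685 years.

2.69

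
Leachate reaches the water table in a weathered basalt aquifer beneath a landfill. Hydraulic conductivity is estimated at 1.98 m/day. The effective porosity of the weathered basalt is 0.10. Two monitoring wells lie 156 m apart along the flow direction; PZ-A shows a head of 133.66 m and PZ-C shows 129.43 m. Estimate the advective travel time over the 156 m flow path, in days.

Hydraulic gradient i = (133.66 − 129.43) / 156 = 4.23 / 156 = 0.02712.
Darcy flux q = K · i = 1.980 × 0.02712 = 0.05369 m/day.
Seepage velocity v = q / n_e = 0.05369 / 0.10 = 0.5369 m/day.
Travel time t = L / v = 156 / 0.5369 = 290.6 days.

291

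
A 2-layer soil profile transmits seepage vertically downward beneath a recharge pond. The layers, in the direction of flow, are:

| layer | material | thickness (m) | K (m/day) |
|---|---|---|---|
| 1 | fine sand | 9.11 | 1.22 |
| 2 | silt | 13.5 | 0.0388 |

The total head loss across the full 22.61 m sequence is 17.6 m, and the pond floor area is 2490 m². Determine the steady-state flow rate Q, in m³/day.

123

Flow is perpendicular to layering, so the layers act in series and the equivalent K is the thickness-weighted harmonic mean.
Total thickness L = 9.11 + 13.5 = 22.61 m.
Σ(b_i/K_i) = 9.11/1.22 + 13.5/0.0388 = 355.4 d.
K_eq = L / Σ(b_i/K_i) = 22.61 / 355.4 = 0.06362 m/day.
Q = K_eq · A · (Δh/L) = 0.06362 × 2490 × (17.6/22.61) = 123.3 m³/day.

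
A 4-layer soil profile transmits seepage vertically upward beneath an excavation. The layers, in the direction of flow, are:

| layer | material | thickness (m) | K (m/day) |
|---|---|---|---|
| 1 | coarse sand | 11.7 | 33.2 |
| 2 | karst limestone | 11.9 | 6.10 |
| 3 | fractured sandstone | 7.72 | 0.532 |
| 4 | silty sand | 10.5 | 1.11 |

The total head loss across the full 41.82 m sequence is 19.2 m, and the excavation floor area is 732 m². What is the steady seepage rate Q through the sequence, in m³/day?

Flow is perpendicular to layering, so the layers act in series and the equivalent K is the thickness-weighted harmonic mean.
Total thickness L = 11.7 + 11.9 + 7.72 + 10.5 = 41.82 m.
Σ(b_i/K_i) = 11.7/33.2 + 11.9/6.10 + 7.72/0.532 + 10.5/1.11 = 26.27 d.
K_eq = L / Σ(b_i/K_i) = 41.82 / 26.27 = 1.592 m/day.
Q = K_eq · A · (Δh/L) = 1.592 × 732 × (19.2/41.82) = 534.9 m³/day.

535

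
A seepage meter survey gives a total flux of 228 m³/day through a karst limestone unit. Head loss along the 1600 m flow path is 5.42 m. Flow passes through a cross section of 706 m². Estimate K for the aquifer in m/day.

Hydraulic gradient i = Δh / L = 5.42 / 1600 = 0.003387.
From Q = K·A·i, K = Q / (A·i) = 228 / (706.0 × 0.003387) = 95.33 m/day.

95.3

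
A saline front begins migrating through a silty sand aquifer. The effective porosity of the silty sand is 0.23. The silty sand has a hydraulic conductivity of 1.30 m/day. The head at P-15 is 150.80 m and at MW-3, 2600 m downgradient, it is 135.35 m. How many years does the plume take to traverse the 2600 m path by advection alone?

212

Hydraulic gradient i = (150.80 − 135.35) / 2600 = 15.45 / 2600 = 0.005942.
Darcy flux q = K · i = 1.300 × 0.005942 = 0.007725 m/day.
Seepage velocity v = q / n_e = 0.007725 / 0.23 = 0.03359 m/day.
Travel time t = L / v = 2600 / 0.03359 = 77411 days = 211.9 years.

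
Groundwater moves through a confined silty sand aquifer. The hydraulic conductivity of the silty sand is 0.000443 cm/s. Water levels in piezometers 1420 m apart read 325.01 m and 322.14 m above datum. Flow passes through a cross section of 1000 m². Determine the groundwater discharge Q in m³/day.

Convert K: 0.000443 cm/s × 864 = 0.3828 m/day.
Hydraulic gradient i = (325.01 − 322.14) / 1420 = 2.87 / 1420 = 0.002021.
Darcy's law: Q = K · A · i = 0.3828 × 1000 × 0.002021 = 0.7736 m³/day.

0.774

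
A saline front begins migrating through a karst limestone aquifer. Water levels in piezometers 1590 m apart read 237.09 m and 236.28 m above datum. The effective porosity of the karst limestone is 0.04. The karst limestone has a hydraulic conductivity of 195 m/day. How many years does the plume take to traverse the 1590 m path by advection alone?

1.75

Hydraulic gradient i = (237.09 − 236.28) / 1590 = 0.81 / 1590 = 0.0005094.
Darcy flux q = K · i = 195.0 × 0.0005094 = 0.09934 m/day.
Seepage velocity v = q / n_e = 0.09934 / 0.04 = 2.483 m/day.
Travel time t = L / v = 1590 / 2.483 = 640.2 days = 1.753 years.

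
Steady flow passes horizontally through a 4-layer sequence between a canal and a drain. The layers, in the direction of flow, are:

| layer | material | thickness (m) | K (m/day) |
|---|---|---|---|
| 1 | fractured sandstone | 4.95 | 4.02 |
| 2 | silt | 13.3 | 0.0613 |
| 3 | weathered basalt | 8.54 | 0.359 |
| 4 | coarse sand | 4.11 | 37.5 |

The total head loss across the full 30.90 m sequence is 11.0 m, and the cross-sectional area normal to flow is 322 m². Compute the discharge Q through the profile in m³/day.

Flow is perpendicular to layering, so the layers act in series and the equivalent K is the thickness-weighted harmonic mean.
Total thickness L = 4.95 + 13.3 + 8.54 + 4.11 = 30.90 m.
Σ(b_i/K_i) = 4.95/4.02 + 13.3/0.0613 + 8.54/0.359 + 4.11/37.5 = 242.1 d.
K_eq = L / Σ(b_i/K_i) = 30.90 / 242.1 = 0.1276 m/day.
Q = K_eq · A · (Δh/L) = 0.1276 × 322 × (11.0/30.90) = 14.63 m³/day.

14.6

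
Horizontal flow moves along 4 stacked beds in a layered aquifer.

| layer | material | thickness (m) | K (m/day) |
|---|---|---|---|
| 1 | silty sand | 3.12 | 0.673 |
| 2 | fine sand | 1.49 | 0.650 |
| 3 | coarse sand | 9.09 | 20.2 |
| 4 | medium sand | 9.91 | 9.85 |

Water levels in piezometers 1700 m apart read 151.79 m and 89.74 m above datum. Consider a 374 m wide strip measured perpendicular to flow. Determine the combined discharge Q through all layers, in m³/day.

Flow is parallel to layering, so each bed carries its own Darcy discharge and the transmissivities add.
Σ(K_i·b_i) = 0.673×3.12 + 0.650×1.49 + 20.2×9.09 + 9.85×9.91 = 284.3 m²/day.
Hydraulic gradient i = (151.79 − 89.74) / 1700 = 62.05 / 1700 = 0.03650.
Q = Σ(K_i·b_i) · W · i = 284.3 × 374 × 0.03650 = 3881 m³/day.

3880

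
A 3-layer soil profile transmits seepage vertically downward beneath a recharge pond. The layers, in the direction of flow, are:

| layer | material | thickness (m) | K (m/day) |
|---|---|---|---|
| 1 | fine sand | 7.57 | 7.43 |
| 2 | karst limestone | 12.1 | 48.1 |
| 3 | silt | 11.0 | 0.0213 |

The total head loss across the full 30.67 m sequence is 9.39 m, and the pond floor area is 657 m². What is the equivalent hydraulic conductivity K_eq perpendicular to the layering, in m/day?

Flow is perpendicular to layering, so the layers act in series and the equivalent K is the thickness-weighted harmonic mean.
Total thickness L = 7.57 + 12.1 + 11.0 = 30.67 m.
Σ(b_i/K_i) = 7.57/7.43 + 12.1/48.1 + 11.0/0.0213 = 517.7 d.
K_eq = L / Σ(b_i/K_i) = 30.67 / 517.7 = 0.05924 m/day.

0.0592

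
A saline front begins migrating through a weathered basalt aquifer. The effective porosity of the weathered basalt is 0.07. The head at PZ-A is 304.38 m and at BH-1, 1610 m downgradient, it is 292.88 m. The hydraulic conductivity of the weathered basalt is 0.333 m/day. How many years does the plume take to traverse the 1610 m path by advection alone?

Hydraulic gradient i = (304.38 − 292.88) / 1610 = 11.5 / 1610 = 0.007143.
Darcy flux q = K · i = 0.3330 × 0.007143 = 0.002379 m/day.
Seepage velocity v = q / n_e = 0.002379 / 0.07 = 0.03398 m/day.
Travel time t = L / v = 1610 / 0.03398 = 47381 days = 129.7 years.

130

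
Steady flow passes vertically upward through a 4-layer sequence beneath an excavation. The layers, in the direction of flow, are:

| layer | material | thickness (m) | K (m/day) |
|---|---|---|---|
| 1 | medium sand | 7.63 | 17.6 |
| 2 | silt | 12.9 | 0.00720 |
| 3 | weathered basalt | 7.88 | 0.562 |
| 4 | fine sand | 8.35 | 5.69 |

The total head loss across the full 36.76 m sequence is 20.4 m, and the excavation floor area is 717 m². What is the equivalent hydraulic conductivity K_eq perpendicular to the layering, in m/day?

0.0203

Flow is perpendicular to layering, so the layers act in series and the equivalent K is the thickness-weighted harmonic mean.
Total thickness L = 7.63 + 12.9 + 7.88 + 8.35 = 36.76 m.
Σ(b_i/K_i) = 7.63/17.6 + 12.9/0.00720 + 7.88/0.562 + 8.35/5.69 = 1808 d.
K_eq = L / Σ(b_i/K_i) = 36.76 / 1808 = 0.02034 m/day.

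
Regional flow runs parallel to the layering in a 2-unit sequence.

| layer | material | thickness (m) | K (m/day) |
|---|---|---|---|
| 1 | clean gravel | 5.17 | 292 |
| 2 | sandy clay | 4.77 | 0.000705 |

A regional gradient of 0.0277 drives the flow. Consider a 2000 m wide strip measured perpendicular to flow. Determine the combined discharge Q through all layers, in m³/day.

83600

Flow is parallel to layering, so each bed carries its own Darcy discharge and the transmissivities add.
Σ(K_i·b_i) = 292×5.17 + 0.000705×4.77 = 1510 m²/day.
Hydraulic gradient i = 0.0277.
Q = Σ(K_i·b_i) · W · i = 1510 × 2000 × 0.02770 = 83634 m³/day.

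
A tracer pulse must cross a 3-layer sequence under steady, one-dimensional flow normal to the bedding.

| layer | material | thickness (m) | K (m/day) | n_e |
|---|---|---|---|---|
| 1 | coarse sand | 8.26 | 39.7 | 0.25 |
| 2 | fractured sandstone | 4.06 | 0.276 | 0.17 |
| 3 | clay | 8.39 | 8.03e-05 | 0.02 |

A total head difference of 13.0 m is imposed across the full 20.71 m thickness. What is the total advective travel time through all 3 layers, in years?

With flow normal to the layers, continuity requires the same specific discharge q through every layer.
Σ(b_i/K_i) = 8.26/39.7 + 4.06/0.276 + 8.39/8.03e-05 = 1.045e+05 d.
q = Δh / Σ(b_i/K_i) = 13.0 / 1.045e+05 = 0.0001244 m/day.
In each layer the seepage velocity is v_i = q/n_i, so the layer transit time is t_i = b_i·n_i / q:
  layer 1 (coarse sand): t_1 = 8.26 × 0.25 / 0.0001244 = 16599 d
  layer 2 (fractured sandstone): t_2 = 4.06 × 0.17 / 0.0001244 = 5548 d
  layer 3 (clay): t_3 = 8.39 × 0.02 / 0.0001244 = 1349 d
Total t = Σ t_i = 23496 days = 64.33 years.

64.3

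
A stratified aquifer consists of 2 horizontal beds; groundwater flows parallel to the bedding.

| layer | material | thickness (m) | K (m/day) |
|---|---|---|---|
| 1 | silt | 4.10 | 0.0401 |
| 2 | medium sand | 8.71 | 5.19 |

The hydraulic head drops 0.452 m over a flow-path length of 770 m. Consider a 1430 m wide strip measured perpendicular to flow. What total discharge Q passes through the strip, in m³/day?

38.1

Flow is parallel to layering, so each bed carries its own Darcy discharge and the transmissivities add.
Σ(K_i·b_i) = 0.0401×4.10 + 5.19×8.71 = 45.37 m²/day.
Hydraulic gradient i = Δh / L = 0.452 / 770 = 0.0005870.
Q = Σ(K_i·b_i) · W · i = 45.37 × 1430 × 0.0005870 = 38.08 m³/day.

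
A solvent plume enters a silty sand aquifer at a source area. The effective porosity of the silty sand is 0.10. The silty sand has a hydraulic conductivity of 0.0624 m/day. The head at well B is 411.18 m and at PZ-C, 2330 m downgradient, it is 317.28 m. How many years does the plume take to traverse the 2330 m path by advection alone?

254

Hydraulic gradient i = (411.18 − 317.28) / 2330 = 93.9 / 2330 = 0.04030.
Darcy flux q = K · i = 0.06240 × 0.04030 = 0.002515 m/day.
Seepage velocity v = q / n_e = 0.002515 / 0.10 = 0.02515 m/day.
Travel time t = L / v = 2330 / 0.02515 = 92653 days = 253.7 years.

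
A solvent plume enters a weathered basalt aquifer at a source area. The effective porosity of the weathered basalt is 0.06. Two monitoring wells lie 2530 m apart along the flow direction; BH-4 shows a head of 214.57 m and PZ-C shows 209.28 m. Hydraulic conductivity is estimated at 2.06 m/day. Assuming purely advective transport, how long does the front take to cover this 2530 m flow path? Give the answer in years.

96.5

Hydraulic gradient i = (214.57 − 209.28) / 2530 = 5.29 / 2530 = 0.002091.
Darcy flux q = K · i = 2.060 × 0.002091 = 0.004307 m/day.
Seepage velocity v = q / n_e = 0.004307 / 0.06 = 0.07179 m/day.
Travel time t = L / v = 2530 / 0.07179 = 35243 days = 96.49 years.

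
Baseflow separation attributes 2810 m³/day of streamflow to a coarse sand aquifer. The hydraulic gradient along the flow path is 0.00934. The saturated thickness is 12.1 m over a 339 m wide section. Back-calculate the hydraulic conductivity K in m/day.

73.3

Cross-sectional area A = 339 × 12.1 = 4102 m².
Hydraulic gradient i = 0.00934.
From Q = K·A·i, K = Q / (A·i) = 2810 / (4102 × 0.009340) = 73.35 m/day.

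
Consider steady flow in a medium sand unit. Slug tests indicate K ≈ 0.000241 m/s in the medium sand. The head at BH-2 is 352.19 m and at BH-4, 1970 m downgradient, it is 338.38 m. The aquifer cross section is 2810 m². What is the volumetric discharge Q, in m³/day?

Convert K: 0.000241 m/s × 86400 = 20.82 m/day.
Hydraulic gradient i = (352.19 − 338.38) / 1970 = 13.81 / 1970 = 0.007010.
Darcy's law: Q = K · A · i = 20.82 × 2810 × 0.007010 = 410.2 m³/day.

410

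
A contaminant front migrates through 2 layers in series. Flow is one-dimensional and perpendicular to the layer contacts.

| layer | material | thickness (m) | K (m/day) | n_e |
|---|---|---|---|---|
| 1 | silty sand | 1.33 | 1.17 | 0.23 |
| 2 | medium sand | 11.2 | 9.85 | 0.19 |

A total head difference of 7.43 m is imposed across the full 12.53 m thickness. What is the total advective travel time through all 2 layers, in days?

0.745

With flow normal to the layers, continuity requires the same specific discharge q through every layer.
Σ(b_i/K_i) = 1.33/1.17 + 11.2/9.85 = 2.274 d.
q = Δh / Σ(b_i/K_i) = 7.43 / 2.274 = 3.268 m/day.
In each layer the seepage velocity is v_i = q/n_i, so the layer transit time is t_i = b_i·n_i / q:
  layer 1 (silty sand): t_1 = 1.33 × 0.23 / 3.268 = 0.09361 d
  layer 2 (medium sand): t_2 = 11.2 × 0.19 / 3.268 = 0.6512 d
Total t = Σ t_i = 0.7448 days.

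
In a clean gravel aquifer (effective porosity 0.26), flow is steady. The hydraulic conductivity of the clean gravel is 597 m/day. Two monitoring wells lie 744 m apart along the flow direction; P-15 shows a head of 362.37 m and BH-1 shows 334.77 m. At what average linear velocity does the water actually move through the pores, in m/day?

Hydraulic gradient i = (362.37 − 334.77) / 744 = 27.6 / 744 = 0.03710.
Darcy flux q = K · i = 597.0 × 0.03710 = 22.15 m/day.
Seepage velocity v = q / n_e = 22.15 / 0.26 = 85.18 m/day.

85.2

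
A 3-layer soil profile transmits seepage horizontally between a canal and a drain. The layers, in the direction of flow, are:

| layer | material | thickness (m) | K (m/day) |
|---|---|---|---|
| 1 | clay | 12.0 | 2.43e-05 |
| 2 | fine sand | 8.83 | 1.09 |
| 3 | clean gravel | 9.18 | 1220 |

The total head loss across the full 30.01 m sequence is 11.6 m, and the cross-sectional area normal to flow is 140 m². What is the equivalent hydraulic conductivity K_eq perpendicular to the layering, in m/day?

6.08e-05

Flow is perpendicular to layering, so the layers act in series and the equivalent K is the thickness-weighted harmonic mean.
Total thickness L = 12.0 + 8.83 + 9.18 = 30.01 m.
Σ(b_i/K_i) = 12.0/2.43e-05 + 8.83/1.09 + 9.18/1220 = 4.938e+05 d.
K_eq = L / Σ(b_i/K_i) = 30.01 / 4.938e+05 = 6.077e-05 m/day.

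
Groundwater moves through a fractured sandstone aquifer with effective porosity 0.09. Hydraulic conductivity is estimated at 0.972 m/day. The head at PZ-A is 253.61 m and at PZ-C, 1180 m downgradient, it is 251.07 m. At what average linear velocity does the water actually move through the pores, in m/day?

0.0232

Hydraulic gradient i = (253.61 − 251.07) / 1180 = 2.54 / 1180 = 0.002153.
Darcy flux q = K · i = 0.9720 × 0.002153 = 0.002092 m/day.
Seepage velocity v = q / n_e = 0.002092 / 0.09 = 0.02325 m/day.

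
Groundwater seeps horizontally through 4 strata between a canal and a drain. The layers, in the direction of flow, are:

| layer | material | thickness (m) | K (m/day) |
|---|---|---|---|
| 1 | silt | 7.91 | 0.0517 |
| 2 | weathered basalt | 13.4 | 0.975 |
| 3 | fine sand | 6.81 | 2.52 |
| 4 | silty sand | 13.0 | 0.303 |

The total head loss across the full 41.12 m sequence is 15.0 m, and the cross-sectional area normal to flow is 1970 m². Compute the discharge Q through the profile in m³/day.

139

Flow is perpendicular to layering, so the layers act in series and the equivalent K is the thickness-weighted harmonic mean.
Total thickness L = 7.91 + 13.4 + 6.81 + 13.0 = 41.12 m.
Σ(b_i/K_i) = 7.91/0.0517 + 13.4/0.975 + 6.81/2.52 + 13.0/0.303 = 212.3 d.
K_eq = L / Σ(b_i/K_i) = 41.12 / 212.3 = 0.1936 m/day.
Q = K_eq · A · (Δh/L) = 0.1936 × 1970 × (15.0/41.12) = 139.2 m³/day.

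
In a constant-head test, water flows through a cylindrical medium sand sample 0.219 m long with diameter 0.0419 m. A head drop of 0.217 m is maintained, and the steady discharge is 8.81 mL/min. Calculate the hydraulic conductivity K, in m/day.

9.29

Cross-sectional area A = π·(d/2)² = π × (0.0419/2)² = 0.001379 m².
Convert discharge: 8.81 mL/min = 1.468e-07 m³/s.
Darcy's law rearranged: K = Q·L / (A·Δh) = 1.468e-07 × 0.219 / (0.001379 × 0.217) = 0.0001075 m/s = 9.285 m/day.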